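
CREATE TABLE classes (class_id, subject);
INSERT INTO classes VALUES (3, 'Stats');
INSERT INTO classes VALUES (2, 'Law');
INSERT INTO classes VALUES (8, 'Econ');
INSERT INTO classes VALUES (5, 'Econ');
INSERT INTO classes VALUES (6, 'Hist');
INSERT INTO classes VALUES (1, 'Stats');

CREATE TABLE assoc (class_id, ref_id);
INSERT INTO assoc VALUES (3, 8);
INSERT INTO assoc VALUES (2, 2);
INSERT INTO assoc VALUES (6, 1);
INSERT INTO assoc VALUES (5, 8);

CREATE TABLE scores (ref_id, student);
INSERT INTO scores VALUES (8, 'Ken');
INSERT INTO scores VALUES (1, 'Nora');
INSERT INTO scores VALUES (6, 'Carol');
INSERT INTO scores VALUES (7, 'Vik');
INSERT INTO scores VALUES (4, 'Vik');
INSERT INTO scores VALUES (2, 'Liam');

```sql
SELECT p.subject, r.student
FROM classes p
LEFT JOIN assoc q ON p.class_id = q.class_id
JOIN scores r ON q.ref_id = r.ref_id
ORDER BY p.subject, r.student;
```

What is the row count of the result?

Evaluate left to right. First `classes p LEFT JOIN assoc q` on class_id: 6 row(s).
Then INNER JOIN `scores r` on ref_id: keep only rows whose q.ref_id appears in r.
Result: 4 row(s).

4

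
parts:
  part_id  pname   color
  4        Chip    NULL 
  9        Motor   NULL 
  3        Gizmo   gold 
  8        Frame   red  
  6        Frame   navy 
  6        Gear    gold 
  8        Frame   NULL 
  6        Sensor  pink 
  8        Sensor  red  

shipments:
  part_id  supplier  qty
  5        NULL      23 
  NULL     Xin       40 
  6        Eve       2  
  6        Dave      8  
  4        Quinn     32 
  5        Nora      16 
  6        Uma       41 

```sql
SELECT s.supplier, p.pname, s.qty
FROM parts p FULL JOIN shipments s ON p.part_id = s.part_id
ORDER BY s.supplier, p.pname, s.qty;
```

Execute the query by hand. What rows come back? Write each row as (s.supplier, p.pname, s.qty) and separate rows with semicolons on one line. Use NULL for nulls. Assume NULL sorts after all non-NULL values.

(Dave, Frame, 8); (Dave, Gear, 8); (Dave, Sensor, 8); (Eve, Frame, 2); (Eve, Gear, 2); (Eve, Sensor, 2); (Nora, NULL, 16); (Quinn, Chip, 32); (Uma, Frame, 41); (Uma, Gear, 41); (Uma, Sensor, 41); (Xin, NULL, 40); (NULL, Frame, NULL); (NULL, Frame, NULL); (NULL, Gizmo, NULL); (NULL, Motor, NULL); (NULL, Sensor, NULL); (NULL, NULL, 23)

FULL OUTER JOIN keeps every row from both sides; unmatched rows get NULL for the other side's columns.
Matching on p.part_id = s.part_id. A NULL in a compared column never satisfies the condition.
- p[0] part_id=4 → 1 match(es) in s → 1 row(s).
- p[1] part_id=9 → no match; kept with NULLs on the s side.
- p[2] part_id=3 → no match; kept with NULLs on the s side.
- p[3] part_id=8 → no match; kept with NULLs on the s side.
- p[4] part_id=6 → 3 match(es) in s → 3 row(s).
- p[5] part_id=6 → 3 match(es) in s → 3 row(s).
- p[6] part_id=8 → no match; kept with NULLs on the s side.
- p[7] part_id=6 → 3 match(es) in s → 3 row(s).
- p[8] part_id=8 → no match; kept with NULLs on the s side.
- 3 row(s) from s found no p partner → padded with NULL.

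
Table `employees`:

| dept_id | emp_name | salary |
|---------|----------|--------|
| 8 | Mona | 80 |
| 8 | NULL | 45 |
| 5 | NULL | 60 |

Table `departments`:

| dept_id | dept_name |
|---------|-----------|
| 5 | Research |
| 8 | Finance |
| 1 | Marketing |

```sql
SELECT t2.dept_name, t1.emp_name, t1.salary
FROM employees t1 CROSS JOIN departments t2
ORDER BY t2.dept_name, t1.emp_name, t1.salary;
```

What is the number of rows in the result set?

CROSS JOIN pairs every row of `employees` with every row of `departments`: 3 × 3 = 9 rows.

9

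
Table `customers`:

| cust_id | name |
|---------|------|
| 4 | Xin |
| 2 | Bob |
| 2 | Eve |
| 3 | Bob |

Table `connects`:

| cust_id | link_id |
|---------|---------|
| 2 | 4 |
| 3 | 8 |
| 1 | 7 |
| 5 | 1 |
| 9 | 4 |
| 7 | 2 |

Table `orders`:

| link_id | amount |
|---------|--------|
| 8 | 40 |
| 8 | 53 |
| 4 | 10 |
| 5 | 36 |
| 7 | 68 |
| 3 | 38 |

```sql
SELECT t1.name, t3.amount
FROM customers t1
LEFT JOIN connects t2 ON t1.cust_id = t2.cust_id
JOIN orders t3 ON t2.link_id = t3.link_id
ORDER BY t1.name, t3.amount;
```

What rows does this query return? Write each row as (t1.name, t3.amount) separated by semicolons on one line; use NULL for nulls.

(Bob, 10); (Bob, 40); (Bob, 53); (Eve, 10)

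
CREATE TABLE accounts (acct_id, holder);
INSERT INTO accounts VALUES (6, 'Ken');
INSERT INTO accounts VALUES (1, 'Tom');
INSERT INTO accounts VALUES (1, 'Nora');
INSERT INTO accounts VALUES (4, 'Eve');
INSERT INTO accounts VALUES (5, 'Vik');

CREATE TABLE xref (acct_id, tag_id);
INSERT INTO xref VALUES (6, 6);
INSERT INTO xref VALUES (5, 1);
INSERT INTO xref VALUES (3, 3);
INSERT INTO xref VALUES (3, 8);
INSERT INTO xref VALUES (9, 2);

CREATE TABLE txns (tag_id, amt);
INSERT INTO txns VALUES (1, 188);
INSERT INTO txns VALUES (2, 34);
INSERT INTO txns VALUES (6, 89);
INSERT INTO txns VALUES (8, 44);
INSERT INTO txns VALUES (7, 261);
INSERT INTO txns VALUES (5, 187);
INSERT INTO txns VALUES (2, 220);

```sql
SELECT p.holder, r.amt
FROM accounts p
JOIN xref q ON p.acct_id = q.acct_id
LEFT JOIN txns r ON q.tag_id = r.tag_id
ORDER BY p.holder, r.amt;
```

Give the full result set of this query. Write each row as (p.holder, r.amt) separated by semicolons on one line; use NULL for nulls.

(Ken, 89); (Vik, 188)

Step 1 — p INNER JOIN q on acct_id → 2 row(s).
Then LEFT JOIN `txns r` on tag_id: each of those 2 rows is kept; rows whose q.tag_id has no match in r get NULL for r's columns.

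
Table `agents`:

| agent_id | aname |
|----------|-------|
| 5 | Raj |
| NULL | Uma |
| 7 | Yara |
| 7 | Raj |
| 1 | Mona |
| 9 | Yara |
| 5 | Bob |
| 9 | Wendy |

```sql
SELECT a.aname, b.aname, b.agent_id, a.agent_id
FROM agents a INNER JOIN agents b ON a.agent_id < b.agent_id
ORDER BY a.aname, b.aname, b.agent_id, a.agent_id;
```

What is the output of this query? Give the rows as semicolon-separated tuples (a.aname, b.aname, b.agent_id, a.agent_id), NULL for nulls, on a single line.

(Bob, Raj, 7, 5); (Bob, Wendy, 9, 5); (Bob, Yara, 7, 5); (Bob, Yara, 9, 5); (Mona, Bob, 5, 1); (Mona, Raj, 5, 1); (Mona, Raj, 7, 1); (Mona, Wendy, 9, 1); (Mona, Yara, 7, 1); (Mona, Yara, 9, 1); (Raj, Raj, 7, 5); (Raj, Wendy, 9, 5); (Raj, Wendy, 9, 7); (Raj, Yara, 7, 5); (Raj, Yara, 9, 5); (Raj, Yara, 9, 7); (Yara, Wendy, 9, 7); (Yara, Yara, 9, 7)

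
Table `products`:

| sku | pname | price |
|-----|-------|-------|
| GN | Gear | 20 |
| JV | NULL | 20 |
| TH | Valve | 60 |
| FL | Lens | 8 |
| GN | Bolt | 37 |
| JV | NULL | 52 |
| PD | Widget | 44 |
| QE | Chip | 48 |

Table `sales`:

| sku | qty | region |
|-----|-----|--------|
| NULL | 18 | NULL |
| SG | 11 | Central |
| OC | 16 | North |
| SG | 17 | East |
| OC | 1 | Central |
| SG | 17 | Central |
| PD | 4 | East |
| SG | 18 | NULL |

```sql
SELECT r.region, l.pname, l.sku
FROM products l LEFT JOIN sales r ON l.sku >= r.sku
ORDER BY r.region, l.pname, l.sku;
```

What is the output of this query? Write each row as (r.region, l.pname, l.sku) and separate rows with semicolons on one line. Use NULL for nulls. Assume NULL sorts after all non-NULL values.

(Central, Chip, QE); (Central, Valve, TH); (Central, Valve, TH); (Central, Valve, TH); (Central, Widget, PD); (East, Chip, QE); (East, Valve, TH); (East, Valve, TH); (East, Widget, PD); (North, Chip, QE); (North, Valve, TH); (North, Widget, PD); (NULL, Bolt, GN); (NULL, Gear, GN); (NULL, Lens, FL); (NULL, Valve, TH); (NULL, NULL, JV); (NULL, NULL, JV)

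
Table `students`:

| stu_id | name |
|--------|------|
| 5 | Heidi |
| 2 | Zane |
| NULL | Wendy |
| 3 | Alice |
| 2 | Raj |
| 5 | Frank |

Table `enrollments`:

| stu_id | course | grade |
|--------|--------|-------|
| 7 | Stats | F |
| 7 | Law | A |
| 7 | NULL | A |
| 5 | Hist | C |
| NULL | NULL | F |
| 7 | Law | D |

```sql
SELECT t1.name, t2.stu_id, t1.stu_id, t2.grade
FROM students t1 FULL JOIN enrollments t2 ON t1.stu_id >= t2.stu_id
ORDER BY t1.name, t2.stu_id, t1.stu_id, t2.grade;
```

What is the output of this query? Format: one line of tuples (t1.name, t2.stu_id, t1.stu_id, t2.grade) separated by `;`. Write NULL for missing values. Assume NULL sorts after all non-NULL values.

(Alice, NULL, 3, NULL); (Frank, 5, 5, C); (Heidi, 5, 5, C); (Raj, NULL, 2, NULL); (Wendy, NULL, NULL, NULL); (Zane, NULL, 2, NULL); (NULL, 7, NULL, A); (NULL, 7, NULL, A); (NULL, 7, NULL, D); (NULL, 7, NULL, F); (NULL, NULL, NULL, F)

FULL OUTER JOIN keeps every row from both sides; unmatched rows get NULL for the other side's columns.
Matching on t1.stu_id >= t2.stu_id. A NULL in a compared column never satisfies the condition.
- t1[0] stu_id=5 → 1 match(es) in t2 → 1 row(s).
- t1[1] stu_id=2 → no match; kept with NULLs on the t2 side.
- t1[2] stu_id=NULL → no match; kept with NULLs on the t2 side.
- t1[3] stu_id=3 → no match; kept with NULLs on the t2 side.
- t1[4] stu_id=2 → no match; kept with NULLs on the t2 side.
- t1[5] stu_id=5 → 1 match(es) in t2 → 1 row(s).
- plus 5 unmatched t2 row(s), each kept with NULL t1 columns.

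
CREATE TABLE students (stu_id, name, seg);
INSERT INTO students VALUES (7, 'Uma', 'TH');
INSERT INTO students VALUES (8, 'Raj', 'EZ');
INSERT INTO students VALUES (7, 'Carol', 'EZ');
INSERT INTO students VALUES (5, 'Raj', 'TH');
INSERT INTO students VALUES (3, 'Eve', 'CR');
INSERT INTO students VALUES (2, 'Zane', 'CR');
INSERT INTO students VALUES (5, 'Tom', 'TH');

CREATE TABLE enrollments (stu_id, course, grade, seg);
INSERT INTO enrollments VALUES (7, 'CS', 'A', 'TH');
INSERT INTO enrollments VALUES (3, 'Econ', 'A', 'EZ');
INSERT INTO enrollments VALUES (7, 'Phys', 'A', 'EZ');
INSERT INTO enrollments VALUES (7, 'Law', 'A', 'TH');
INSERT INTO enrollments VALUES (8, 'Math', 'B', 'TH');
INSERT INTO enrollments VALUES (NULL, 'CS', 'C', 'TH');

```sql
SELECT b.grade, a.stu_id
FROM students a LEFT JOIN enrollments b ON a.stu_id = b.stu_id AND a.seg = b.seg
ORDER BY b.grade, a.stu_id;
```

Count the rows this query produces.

8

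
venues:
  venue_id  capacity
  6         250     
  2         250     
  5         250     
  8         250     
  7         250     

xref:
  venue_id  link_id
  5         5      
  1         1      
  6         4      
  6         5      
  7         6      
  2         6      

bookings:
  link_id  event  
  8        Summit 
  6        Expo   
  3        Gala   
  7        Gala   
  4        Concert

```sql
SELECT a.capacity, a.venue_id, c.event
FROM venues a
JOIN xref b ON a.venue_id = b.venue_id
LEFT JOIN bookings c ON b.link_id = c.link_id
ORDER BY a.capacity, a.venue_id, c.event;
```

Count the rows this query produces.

Evaluate left to right. First `venues a INNER JOIN xref b` on venue_id: 5 row(s).
Then LEFT JOIN `bookings c` on link_id: each of those 5 rows is kept; rows whose b.link_id has no match in c get NULL for c's columns.
Result: 5 row(s).

5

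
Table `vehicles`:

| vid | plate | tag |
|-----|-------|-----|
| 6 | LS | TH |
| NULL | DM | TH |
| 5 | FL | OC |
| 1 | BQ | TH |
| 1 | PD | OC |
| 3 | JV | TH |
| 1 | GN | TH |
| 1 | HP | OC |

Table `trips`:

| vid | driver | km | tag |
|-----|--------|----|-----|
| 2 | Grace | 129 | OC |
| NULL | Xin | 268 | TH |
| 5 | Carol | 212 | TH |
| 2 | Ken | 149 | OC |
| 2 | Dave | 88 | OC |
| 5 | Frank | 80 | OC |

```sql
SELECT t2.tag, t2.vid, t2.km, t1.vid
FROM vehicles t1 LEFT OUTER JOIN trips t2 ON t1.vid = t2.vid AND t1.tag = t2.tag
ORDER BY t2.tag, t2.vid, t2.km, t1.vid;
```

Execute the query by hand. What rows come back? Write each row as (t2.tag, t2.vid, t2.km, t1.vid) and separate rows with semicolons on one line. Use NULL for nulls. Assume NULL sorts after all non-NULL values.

(OC, 5, 80, 5); (NULL, NULL, NULL, 1); (NULL, NULL, NULL, 1); (NULL, NULL, NULL, 1); (NULL, NULL, NULL, 1); (NULL, NULL, NULL, 3); (NULL, NULL, NULL, 6); (NULL, NULL, NULL, NULL)

LEFT JOIN keeps every row from `vehicles`; unmatched rows get NULL for `trips`'s columns.
Matching on t1.vid = t2.vid AND t1.tag = t2.tag. A NULL in a compared column never satisfies the condition.
Matched pairs: 1; unmatched t1 rows kept: 7.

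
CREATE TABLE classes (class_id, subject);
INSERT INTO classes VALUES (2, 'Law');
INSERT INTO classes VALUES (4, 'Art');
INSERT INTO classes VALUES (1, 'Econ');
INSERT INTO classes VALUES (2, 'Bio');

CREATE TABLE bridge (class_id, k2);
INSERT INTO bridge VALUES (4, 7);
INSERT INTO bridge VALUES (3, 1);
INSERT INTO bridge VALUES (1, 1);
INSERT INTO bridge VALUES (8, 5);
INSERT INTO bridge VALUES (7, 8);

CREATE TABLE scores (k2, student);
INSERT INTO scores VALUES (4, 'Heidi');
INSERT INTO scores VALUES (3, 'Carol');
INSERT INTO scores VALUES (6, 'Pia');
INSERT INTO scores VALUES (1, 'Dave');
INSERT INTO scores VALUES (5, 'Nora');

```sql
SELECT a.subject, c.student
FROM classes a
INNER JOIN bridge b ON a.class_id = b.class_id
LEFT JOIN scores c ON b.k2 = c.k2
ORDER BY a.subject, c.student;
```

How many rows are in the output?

Joins associate left-to-right: classes INNER JOIN bridge on class_id gives 2 intermediate row(s).
Then LEFT JOIN `scores c` on k2: each of those 2 rows is kept; rows whose b.k2 has no match in c get NULL for c's columns.
Result: 2 row(s).

2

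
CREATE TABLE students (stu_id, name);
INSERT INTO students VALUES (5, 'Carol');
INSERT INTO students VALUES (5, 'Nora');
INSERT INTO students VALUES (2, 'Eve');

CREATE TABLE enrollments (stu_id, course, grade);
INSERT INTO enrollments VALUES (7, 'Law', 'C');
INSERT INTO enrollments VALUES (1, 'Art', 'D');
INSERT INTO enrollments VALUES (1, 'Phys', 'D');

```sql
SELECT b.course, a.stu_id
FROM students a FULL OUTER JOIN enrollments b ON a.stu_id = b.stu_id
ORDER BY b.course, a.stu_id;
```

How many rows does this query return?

6

FULL OUTER JOIN keeps every row from both sides; unmatched rows get NULL for the other side's columns.
Matching on a.stu_id = b.stu_id.
- a[0] stu_id=5 → no match; kept with NULLs on the b side.
- a[1] stu_id=5 → no match; kept with NULLs on the b side.
- a[2] stu_id=2 → no match; kept with NULLs on the b side.
- 3 row(s) from b found no a partner → padded with NULL.
Total: 0 matched + 6 padded = 6 rows.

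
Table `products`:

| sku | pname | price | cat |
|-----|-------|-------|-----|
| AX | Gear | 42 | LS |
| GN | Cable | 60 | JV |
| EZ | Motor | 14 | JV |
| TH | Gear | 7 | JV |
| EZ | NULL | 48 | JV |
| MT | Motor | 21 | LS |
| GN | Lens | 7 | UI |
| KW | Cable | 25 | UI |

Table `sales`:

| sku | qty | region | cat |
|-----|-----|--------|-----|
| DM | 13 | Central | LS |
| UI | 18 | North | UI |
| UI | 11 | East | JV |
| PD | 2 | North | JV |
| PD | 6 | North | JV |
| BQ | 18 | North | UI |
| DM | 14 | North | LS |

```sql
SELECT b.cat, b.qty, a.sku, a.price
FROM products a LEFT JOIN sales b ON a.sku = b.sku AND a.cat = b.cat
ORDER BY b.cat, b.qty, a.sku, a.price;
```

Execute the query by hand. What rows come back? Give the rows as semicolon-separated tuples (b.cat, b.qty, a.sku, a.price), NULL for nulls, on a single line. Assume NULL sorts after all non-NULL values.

LEFT JOIN keeps every row from `products`; unmatched rows get NULL for `sales`'s columns.
Matching on a.sku = b.sku AND a.cat = b.cat.
Matched pairs: 0; unmatched a rows kept: 8.

(NULL, NULL, AX, 42); (NULL, NULL, EZ, 14); (NULL, NULL, EZ, 48); (NULL, NULL, GN, 7); (NULL, NULL, GN, 60); (NULL, NULL, KW, 25); (NULL, NULL, MT, 21); (NULL, NULL, TH, 7)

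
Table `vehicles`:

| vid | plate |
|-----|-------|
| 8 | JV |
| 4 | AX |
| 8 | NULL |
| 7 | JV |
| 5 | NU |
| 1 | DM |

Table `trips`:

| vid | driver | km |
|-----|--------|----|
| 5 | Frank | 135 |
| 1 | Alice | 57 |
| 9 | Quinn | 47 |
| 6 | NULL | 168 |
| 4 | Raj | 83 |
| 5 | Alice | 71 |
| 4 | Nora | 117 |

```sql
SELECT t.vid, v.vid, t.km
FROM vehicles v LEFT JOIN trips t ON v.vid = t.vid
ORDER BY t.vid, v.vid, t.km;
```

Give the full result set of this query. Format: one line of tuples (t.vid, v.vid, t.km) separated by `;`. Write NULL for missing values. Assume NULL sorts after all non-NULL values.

LEFT JOIN keeps every row from `vehicles`; unmatched rows get NULL for `trips`'s columns.
Matching on v.vid = t.vid.
Matched pairs: 5; unmatched v rows kept: 3.

(1, 1, 57); (4, 4, 83); (4, 4, 117); (5, 5, 71); (5, 5, 135); (NULL, 7, NULL); (NULL, 8, NULL); (NULL, 8, NULL)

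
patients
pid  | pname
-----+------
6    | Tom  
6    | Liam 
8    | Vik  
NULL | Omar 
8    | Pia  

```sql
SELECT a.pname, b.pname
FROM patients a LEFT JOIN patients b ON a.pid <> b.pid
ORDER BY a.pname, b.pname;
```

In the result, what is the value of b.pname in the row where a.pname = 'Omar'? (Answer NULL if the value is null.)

LEFT JOIN keeps every row from `patients a`; unmatched rows get NULL for `patients b`'s columns.
Matching on a.pid <> b.pid. A NULL in a compared column never satisfies the condition.
- a (pid=6) pairs with 2 row(s) of b.
- a (pid=6) pairs with 2 row(s) of b.
- a (pid=8) pairs with 2 row(s) of b.
- a (pid=NULL) has no partner → padded with NULL.
- a (pid=8) pairs with 2 row(s) of b.

NULL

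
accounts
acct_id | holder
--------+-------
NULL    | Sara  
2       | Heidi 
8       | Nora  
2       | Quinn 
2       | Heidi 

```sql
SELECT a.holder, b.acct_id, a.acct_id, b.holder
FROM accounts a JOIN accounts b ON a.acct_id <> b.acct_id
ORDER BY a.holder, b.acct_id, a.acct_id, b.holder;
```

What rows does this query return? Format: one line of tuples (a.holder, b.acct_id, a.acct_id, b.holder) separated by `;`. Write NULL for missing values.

(Heidi, 8, 2, Nora); (Heidi, 8, 2, Nora); (Nora, 2, 8, Heidi); (Nora, 2, 8, Heidi); (Nora, 2, 8, Quinn); (Quinn, 8, 2, Nora)

INNER JOIN keeps only pairs where the ON condition holds.
Matching on a.acct_id <> b.acct_id. A NULL in a compared column never satisfies the condition.
- a row (acct_id=NULL): no match → dropped.
- a row (acct_id=2): matches 1 b row(s) → 1 output row(s).
- a row (acct_id=8): matches 3 b row(s) → 3 output row(s).
- a row (acct_id=2): matches 1 b row(s) → 1 output row(s).
- a row (acct_id=2): matches 1 b row(s) → 1 output row(s).
After projecting and ordering:
a.holder | b.acct_id | a.acct_id | b.holder
Heidi | 8 | 2 | Nora
Heidi | 8 | 2 | Nora
Nora | 2 | 8 | Heidi
Nora | 2 | 8 | Heidi
Nora | 2 | 8 | Quinn
Quinn | 8 | 2 | Nora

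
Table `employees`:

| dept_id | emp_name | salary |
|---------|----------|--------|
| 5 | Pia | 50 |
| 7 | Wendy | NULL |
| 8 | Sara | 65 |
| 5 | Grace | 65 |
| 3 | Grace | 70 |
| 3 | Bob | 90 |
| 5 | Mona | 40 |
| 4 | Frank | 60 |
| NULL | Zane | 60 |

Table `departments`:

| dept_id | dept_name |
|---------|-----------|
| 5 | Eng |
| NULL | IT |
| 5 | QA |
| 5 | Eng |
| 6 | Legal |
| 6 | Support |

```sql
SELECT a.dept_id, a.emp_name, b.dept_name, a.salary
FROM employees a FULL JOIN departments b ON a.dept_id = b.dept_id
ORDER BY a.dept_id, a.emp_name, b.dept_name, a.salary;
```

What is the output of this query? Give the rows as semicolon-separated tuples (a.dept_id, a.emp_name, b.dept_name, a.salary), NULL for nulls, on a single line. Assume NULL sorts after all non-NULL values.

FULL OUTER JOIN keeps every row from both sides; unmatched rows get NULL for the other side's columns.
Matching on a.dept_id = b.dept_id. A NULL in a compared column never satisfies the condition.
- a row (dept_id=5): matches 3 b row(s) → 3 output row(s).
- a row (dept_id=7): no match → kept, b columns NULL.
- a row (dept_id=8): no match → kept, b columns NULL.
- a row (dept_id=5): matches 3 b row(s) → 3 output row(s).
- a row (dept_id=3): no match → kept, b columns NULL.
- a row (dept_id=3): no match → kept, b columns NULL.
- a row (dept_id=5): matches 3 b row(s) → 3 output row(s).
- a row (dept_id=4): no match → kept, b columns NULL.
- a row (dept_id=NULL): no match → kept, b columns NULL.
- 3 row(s) from b found no a partner → padded with NULL.

(3, Bob, NULL, 90); (3, Grace, NULL, 70); (4, Frank, NULL, 60); (5, Grace, Eng, 65); (5, Grace, Eng, 65); (5, Grace, QA, 65); (5, Mona, Eng, 40); (5, Mona, Eng, 40); (5, Mona, QA, 40); (5, Pia, Eng, 50); (5, Pia, Eng, 50); (5, Pia, QA, 50); (7, Wendy, NULL, NULL); (8, Sara, NULL, 65); (NULL, Zane, NULL, 60); (NULL, NULL, IT, NULL); (NULL, NULL, Legal, NULL); (NULL, NULL, Support, NULL)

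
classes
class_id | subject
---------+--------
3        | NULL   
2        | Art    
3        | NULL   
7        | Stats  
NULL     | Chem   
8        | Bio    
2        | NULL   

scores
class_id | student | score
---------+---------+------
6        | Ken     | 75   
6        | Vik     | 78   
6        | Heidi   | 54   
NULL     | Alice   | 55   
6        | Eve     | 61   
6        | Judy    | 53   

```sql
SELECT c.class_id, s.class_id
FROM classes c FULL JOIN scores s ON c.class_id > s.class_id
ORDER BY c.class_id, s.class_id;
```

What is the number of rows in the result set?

FULL OUTER JOIN keeps every row from both sides; unmatched rows get NULL for the other side's columns.
Matching on c.class_id > s.class_id. A NULL in a compared column never satisfies the condition.
- c[0] class_id=3 → no match; kept with NULLs on the s side.
- c[1] class_id=2 → no match; kept with NULLs on the s side.
- c[2] class_id=3 → no match; kept with NULLs on the s side.
- c[3] class_id=7 → 5 match(es) in s → 5 row(s).
- c[4] class_id=NULL → no match; kept with NULLs on the s side.
- c[5] class_id=8 → 5 match(es) in s → 5 row(s).
- c[6] class_id=2 → no match; kept with NULLs on the s side.
- plus 1 unmatched s row(s), each kept with NULL c columns.
Total: 10 matched + 6 padded = 16 rows.

16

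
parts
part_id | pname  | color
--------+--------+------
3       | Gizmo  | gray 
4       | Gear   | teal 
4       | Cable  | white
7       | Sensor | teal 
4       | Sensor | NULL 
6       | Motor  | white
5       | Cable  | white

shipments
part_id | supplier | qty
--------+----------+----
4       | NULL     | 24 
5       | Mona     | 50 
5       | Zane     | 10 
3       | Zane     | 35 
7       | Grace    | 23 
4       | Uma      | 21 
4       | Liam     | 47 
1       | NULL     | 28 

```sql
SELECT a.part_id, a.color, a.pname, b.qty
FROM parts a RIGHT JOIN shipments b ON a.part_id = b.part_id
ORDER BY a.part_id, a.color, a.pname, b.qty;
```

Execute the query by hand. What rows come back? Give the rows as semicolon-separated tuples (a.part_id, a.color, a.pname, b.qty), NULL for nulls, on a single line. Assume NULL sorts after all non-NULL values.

RIGHT JOIN keeps every row from `shipments`; unmatched rows get NULL for `parts`'s columns.
Matching on a.part_id = b.part_id.
- a (part_id=3) pairs with 1 row(s) of b.
- a (part_id=4) pairs with 3 row(s) of b.
- a (part_id=4) pairs with 3 row(s) of b.
- a (part_id=7) pairs with 1 row(s) of b.
- a (part_id=4) pairs with 3 row(s) of b.
- a (part_id=6) has no partner in b.
- a (part_id=5) pairs with 2 row(s) of b.
- plus 1 unmatched b row(s), each kept with NULL a columns.

(3, gray, Gizmo, 35); (4, teal, Gear, 21); (4, teal, Gear, 24); (4, teal, Gear, 47); (4, white, Cable, 21); (4, white, Cable, 24); (4, white, Cable, 47); (4, NULL, Sensor, 21); (4, NULL, Sensor, 24); (4, NULL, Sensor, 47); (5, white, Cable, 10); (5, white, Cable, 50); (7, teal, Sensor, 23); (NULL, NULL, NULL, 28)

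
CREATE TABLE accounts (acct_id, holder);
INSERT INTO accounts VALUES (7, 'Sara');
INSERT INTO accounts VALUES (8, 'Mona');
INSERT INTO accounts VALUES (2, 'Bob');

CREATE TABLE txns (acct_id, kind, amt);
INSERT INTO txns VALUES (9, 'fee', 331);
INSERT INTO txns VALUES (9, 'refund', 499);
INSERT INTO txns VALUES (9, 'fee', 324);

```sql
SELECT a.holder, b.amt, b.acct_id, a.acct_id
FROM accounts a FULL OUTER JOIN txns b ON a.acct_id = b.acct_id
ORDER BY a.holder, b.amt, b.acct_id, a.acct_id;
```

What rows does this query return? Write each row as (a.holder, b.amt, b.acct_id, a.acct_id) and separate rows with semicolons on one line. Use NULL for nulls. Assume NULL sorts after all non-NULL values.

(Bob, NULL, NULL, 2); (Mona, NULL, NULL, 8); (Sara, NULL, NULL, 7); (NULL, 324, 9, NULL); (NULL, 331, 9, NULL); (NULL, 499, 9, NULL)

FULL OUTER JOIN keeps every row from both sides; unmatched rows get NULL for the other side's columns.
Matching on a.acct_id = b.acct_id.
- acct_id=7: no b row matches, row kept with b columns NULL.
- acct_id=8: no b row matches, row kept with b columns NULL.
- acct_id=2: no b row matches, row kept with b columns NULL.
- 3 row(s) from b found no a partner → padded with NULL.
After projecting and ordering:
a.holder | b.amt | b.acct_id | a.acct_id
Bob | NULL | NULL | 2
Mona | NULL | NULL | 8
Sara | NULL | NULL | 7
NULL | 324 | 9 | NULL
NULL | 331 | 9 | NULL
NULL | 499 | 9 | NULL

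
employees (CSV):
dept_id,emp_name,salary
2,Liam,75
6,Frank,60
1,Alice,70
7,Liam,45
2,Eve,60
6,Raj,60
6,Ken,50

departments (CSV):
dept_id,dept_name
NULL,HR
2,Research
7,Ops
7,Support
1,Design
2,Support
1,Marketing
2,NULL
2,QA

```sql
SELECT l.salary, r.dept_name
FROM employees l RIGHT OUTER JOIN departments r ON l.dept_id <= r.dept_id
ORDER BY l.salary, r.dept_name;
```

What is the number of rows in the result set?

RIGHT JOIN keeps every row from `departments`; unmatched rows get NULL for `employees`'s columns.
Matching on l.dept_id <= r.dept_id. A NULL in a compared column never satisfies the condition.
- l[0] dept_id=2 → 6 match(es) in r → 6 row(s).
- l[1] dept_id=6 → 2 match(es) in r → 2 row(s).
- l[2] dept_id=1 → 8 match(es) in r → 8 row(s).
- l[3] dept_id=7 → 2 match(es) in r → 2 row(s).
- l[4] dept_id=2 → 6 match(es) in r → 6 row(s).
- l[5] dept_id=6 → 2 match(es) in r → 2 row(s).
- l[6] dept_id=6 → 2 match(es) in r → 2 row(s).
- 1 row(s) from r found no l partner → padded with NULL.
Total: 28 matched + 1 padded = 29 rows.

29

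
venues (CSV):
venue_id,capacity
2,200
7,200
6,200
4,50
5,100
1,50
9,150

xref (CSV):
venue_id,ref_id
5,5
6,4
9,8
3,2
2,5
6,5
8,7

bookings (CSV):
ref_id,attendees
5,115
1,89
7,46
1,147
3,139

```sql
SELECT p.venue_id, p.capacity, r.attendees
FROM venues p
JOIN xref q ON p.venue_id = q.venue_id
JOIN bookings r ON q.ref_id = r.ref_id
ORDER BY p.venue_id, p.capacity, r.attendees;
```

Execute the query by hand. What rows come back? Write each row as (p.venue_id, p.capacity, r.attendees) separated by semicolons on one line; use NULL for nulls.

Joins associate left-to-right: venues INNER JOIN xref on venue_id gives 5 intermediate row(s).
Then INNER JOIN `bookings r` on ref_id: keep only rows whose q.ref_id appears in r.

(2, 200, 115); (5, 100, 115); (6, 200, 115)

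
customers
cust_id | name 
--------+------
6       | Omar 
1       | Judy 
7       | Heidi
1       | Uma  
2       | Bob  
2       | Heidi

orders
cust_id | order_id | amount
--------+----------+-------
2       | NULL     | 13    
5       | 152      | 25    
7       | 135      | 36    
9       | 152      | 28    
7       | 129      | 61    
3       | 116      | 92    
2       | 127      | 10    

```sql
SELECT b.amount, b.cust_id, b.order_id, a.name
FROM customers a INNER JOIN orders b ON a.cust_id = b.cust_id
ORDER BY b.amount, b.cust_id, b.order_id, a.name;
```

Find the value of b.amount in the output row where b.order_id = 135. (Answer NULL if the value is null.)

36

INNER JOIN keeps only pairs where the ON condition holds.
Matching on a.cust_id = b.cust_id.
- cust_id=6: no matching b row, dropped.
- cust_id=1: no matching b row, dropped.
- cust_id=7: 2 matching b row(s), so 2 row(s) emitted.
- cust_id=1: no matching b row, dropped.
- cust_id=2: 2 matching b row(s), so 2 row(s) emitted.
- cust_id=2: 2 matching b row(s), so 2 row(s) emitted.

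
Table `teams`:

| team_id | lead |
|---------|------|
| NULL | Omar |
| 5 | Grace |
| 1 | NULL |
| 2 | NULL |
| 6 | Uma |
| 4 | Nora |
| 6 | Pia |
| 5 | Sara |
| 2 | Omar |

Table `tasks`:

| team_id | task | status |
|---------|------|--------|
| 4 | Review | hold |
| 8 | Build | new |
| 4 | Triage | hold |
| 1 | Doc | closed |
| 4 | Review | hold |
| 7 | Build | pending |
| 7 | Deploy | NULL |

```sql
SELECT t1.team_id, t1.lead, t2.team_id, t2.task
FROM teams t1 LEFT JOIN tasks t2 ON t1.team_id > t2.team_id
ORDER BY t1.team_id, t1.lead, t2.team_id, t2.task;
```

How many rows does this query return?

21

LEFT JOIN keeps every row from `teams`; unmatched rows get NULL for `tasks`'s columns.
Matching on t1.team_id > t2.team_id. A NULL in a compared column never satisfies the condition.
- t1 row (team_id=NULL): no match → kept, t2 columns NULL.
- t1 row (team_id=5): matches 4 t2 row(s) → 4 output row(s).
- t1 row (team_id=1): no match → kept, t2 columns NULL.
- t1 row (team_id=2): matches 1 t2 row(s) → 1 output row(s).
- t1 row (team_id=6): matches 4 t2 row(s) → 4 output row(s).
- t1 row (team_id=4): matches 1 t2 row(s) → 1 output row(s).
- t1 row (team_id=6): matches 4 t2 row(s) → 4 output row(s).
- t1 row (team_id=5): matches 4 t2 row(s) → 4 output row(s).
- t1 row (team_id=2): matches 1 t2 row(s) → 1 output row(s).
Total: 19 matched + 2 padded = 21 rows.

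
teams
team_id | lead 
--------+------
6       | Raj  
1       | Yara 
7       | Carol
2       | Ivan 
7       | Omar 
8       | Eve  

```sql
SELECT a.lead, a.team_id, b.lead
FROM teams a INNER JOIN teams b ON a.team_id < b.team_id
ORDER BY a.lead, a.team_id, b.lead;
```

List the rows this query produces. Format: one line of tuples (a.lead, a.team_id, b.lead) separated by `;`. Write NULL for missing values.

(Carol, 7, Eve); (Ivan, 2, Carol); (Ivan, 2, Eve); (Ivan, 2, Omar); (Ivan, 2, Raj); (Omar, 7, Eve); (Raj, 6, Carol); (Raj, 6, Eve); (Raj, 6, Omar); (Yara, 1, Carol); (Yara, 1, Eve); (Yara, 1, Ivan); (Yara, 1, Omar); (Yara, 1, Raj)

INNER JOIN keeps only pairs where the ON condition holds.
Matching on a.team_id < b.team_id.
Matched pairs: 14.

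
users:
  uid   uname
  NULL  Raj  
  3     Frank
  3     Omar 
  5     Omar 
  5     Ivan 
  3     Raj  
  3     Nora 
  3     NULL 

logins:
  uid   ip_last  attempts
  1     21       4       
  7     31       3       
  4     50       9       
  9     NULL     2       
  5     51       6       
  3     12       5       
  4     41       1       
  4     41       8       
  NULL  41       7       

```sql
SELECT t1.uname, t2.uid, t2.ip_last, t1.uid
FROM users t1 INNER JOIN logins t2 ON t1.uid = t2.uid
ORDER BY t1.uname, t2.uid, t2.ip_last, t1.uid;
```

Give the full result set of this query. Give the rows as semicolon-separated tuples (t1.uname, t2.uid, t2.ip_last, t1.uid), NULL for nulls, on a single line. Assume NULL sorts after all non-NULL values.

(Frank, 3, 12, 3); (Ivan, 5, 51, 5); (Nora, 3, 12, 3); (Omar, 3, 12, 3); (Omar, 5, 51, 5); (Raj, 3, 12, 3); (NULL, 3, 12, 3)

INNER JOIN keeps only pairs where the ON condition holds.
Matching on t1.uid = t2.uid. A NULL in a compared column never satisfies the condition.
- t1[0] uid=NULL → no match; dropped.
- t1[1] uid=3 → 1 match(es) in t2 → 1 row(s).
- t1[2] uid=3 → 1 match(es) in t2 → 1 row(s).
- t1[3] uid=5 → 1 match(es) in t2 → 1 row(s).
- t1[4] uid=5 → 1 match(es) in t2 → 1 row(s).
- t1[5] uid=3 → 1 match(es) in t2 → 1 row(s).
- t1[6] uid=3 → 1 match(es) in t2 → 1 row(s).
- t1[7] uid=3 → 1 match(es) in t2 → 1 row(s).
After projecting and ordering:
t1.uname | t2.uid | t2.ip_last | t1.uid
Frank | 3 | 12 | 3
Ivan | 5 | 51 | 5
Nora | 3 | 12 | 3
Omar | 3 | 12 | 3
Omar | 5 | 51 | 5
Raj | 3 | 12 | 3
NULL | 3 | 12 | 3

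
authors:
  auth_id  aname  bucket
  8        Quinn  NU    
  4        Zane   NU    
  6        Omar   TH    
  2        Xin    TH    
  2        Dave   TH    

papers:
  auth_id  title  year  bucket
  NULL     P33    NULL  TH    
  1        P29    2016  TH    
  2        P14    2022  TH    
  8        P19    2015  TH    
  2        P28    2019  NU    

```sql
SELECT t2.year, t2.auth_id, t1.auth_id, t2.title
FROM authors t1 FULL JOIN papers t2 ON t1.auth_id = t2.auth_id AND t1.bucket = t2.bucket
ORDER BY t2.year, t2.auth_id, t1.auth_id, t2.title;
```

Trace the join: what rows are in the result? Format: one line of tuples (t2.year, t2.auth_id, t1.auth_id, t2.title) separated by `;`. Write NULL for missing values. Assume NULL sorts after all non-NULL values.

FULL OUTER JOIN keeps every row from both sides; unmatched rows get NULL for the other side's columns.
Matching on t1.auth_id = t2.auth_id AND t1.bucket = t2.bucket. A NULL in a compared column never satisfies the condition.
- auth_id=8, bucket=NU: no t2 row matches, row kept with t2 columns NULL.
- auth_id=4, bucket=NU: no t2 row matches, row kept with t2 columns NULL.
- auth_id=6, bucket=TH: no t2 row matches, row kept with t2 columns NULL.
- auth_id=2, bucket=TH: 1 matching t2 row(s), so 1 row(s) emitted.
- auth_id=2, bucket=TH: 1 matching t2 row(s), so 1 row(s) emitted.
- 4 row(s) from t2 found no t1 partner → padded with NULL.
After projecting and ordering:
t2.year | t2.auth_id | t1.auth_id | t2.title
2015 | 8 | NULL | P19
2016 | 1 | NULL | P29
2019 | 2 | NULL | P28
2022 | 2 | 2 | P14
2022 | 2 | 2 | P14
NULL | NULL | 4 | NULL
NULL | NULL | 6 | NULL
NULL | NULL | 8 | NULL
NULL | NULL | NULL | P33

(2015, 8, NULL, P19); (2016, 1, NULL, P29); (2019, 2, NULL, P28); (2022, 2, 2, P14); (2022, 2, 2, P14); (NULL, NULL, 4, NULL); (NULL, NULL, 6, NULL); (NULL, NULL, 8, NULL); (NULL, NULL, NULL, P33)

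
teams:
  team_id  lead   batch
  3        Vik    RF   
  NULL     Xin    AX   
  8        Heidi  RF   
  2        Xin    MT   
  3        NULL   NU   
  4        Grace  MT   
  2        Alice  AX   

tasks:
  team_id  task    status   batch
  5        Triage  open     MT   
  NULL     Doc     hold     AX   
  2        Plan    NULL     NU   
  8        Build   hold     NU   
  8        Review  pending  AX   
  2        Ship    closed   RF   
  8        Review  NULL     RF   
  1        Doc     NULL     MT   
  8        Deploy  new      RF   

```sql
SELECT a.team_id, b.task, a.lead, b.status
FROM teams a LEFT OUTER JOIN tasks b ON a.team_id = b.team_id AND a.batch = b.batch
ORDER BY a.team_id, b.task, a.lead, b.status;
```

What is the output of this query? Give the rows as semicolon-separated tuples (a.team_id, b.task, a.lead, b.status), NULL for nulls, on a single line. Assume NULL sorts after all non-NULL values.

(2, NULL, Alice, NULL); (2, NULL, Xin, NULL); (3, NULL, Vik, NULL); (3, NULL, NULL, NULL); (4, NULL, Grace, NULL); (8, Deploy, Heidi, new); (8, Review, Heidi, NULL); (NULL, NULL, Xin, NULL)

LEFT JOIN keeps every row from `teams`; unmatched rows get NULL for `tasks`'s columns.
Matching on a.team_id = b.team_id AND a.batch = b.batch. A NULL in a compared column never satisfies the condition.
Matched pairs: 2; unmatched a rows kept: 6.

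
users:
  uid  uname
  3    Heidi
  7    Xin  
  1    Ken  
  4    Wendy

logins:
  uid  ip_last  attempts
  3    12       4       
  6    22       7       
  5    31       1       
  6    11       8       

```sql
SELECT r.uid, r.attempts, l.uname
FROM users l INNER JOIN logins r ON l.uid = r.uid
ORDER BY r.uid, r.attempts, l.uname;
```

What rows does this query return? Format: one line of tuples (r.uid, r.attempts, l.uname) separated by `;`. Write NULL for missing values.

(3, 4, Heidi)

INNER JOIN keeps only pairs where the ON condition holds.
Matching on l.uid = r.uid.
- uid=3: 1 matching r row(s), so 1 row(s) emitted.
- uid=7: no matching r row, dropped.
- uid=1: no matching r row, dropped.
- uid=4: no matching r row, dropped.
After projecting and ordering:
r.uid | r.attempts | l.uname
3 | 4 | Heidi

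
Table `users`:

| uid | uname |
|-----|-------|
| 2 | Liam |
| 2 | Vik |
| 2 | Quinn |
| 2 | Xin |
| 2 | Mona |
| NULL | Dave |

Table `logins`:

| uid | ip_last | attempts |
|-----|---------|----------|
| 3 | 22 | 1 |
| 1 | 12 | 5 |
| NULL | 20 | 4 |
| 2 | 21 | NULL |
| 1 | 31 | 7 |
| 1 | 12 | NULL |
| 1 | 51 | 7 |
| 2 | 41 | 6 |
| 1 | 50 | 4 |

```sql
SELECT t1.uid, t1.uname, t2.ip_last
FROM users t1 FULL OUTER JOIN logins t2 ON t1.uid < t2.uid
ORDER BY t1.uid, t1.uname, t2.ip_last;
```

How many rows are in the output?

FULL OUTER JOIN keeps every row from both sides; unmatched rows get NULL for the other side's columns.
Matching on t1.uid < t2.uid. A NULL in a compared column never satisfies the condition.
- uid=2: 1 matching t2 row(s), so 1 row(s) emitted.
- uid=2: 1 matching t2 row(s), so 1 row(s) emitted.
- uid=2: 1 matching t2 row(s), so 1 row(s) emitted.
- uid=2: 1 matching t2 row(s), so 1 row(s) emitted.
- uid=2: 1 matching t2 row(s), so 1 row(s) emitted.
- uid=NULL: no t2 row matches, row kept with t2 columns NULL.
- 8 row(s) from t2 found no t1 partner → padded with NULL.
Total: 5 matched + 9 padded = 14 rows.

14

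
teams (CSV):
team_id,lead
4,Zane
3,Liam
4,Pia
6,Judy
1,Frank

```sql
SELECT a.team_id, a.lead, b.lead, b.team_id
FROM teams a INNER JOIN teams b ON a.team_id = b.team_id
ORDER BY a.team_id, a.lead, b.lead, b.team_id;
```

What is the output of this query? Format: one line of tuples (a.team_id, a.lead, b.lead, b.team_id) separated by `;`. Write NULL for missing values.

INNER JOIN keeps only pairs where the ON condition holds.
Matching on a.team_id = b.team_id.
Matched pairs: 7.

(1, Frank, Frank, 1); (3, Liam, Liam, 3); (4, Pia, Pia, 4); (4, Pia, Zane, 4); (4, Zane, Pia, 4); (4, Zane, Zane, 4); (6, Judy, Judy, 6)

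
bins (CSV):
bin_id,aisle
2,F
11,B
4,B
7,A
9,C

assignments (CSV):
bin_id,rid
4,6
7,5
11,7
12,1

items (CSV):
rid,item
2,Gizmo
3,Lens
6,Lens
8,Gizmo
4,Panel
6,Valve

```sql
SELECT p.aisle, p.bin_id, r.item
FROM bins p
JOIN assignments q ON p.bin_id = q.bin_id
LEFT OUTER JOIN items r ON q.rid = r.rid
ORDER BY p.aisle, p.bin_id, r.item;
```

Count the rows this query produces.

4

Joins associate left-to-right: bins INNER JOIN assignments on bin_id gives 3 intermediate row(s).
Then LEFT JOIN `items r` on rid: each of those 3 rows is kept; rows whose q.rid has no match in r get NULL for r's columns.
Result: 4 row(s).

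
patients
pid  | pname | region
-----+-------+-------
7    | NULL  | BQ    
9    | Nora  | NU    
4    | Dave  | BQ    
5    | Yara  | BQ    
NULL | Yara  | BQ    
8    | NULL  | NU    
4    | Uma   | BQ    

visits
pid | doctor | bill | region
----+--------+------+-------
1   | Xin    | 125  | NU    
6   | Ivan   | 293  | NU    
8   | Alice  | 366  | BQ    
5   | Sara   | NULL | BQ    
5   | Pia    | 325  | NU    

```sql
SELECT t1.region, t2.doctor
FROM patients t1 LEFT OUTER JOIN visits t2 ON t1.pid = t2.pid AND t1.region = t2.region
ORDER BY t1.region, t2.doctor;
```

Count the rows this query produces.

7

LEFT JOIN keeps every row from `patients`; unmatched rows get NULL for `visits`'s columns.
Matching on t1.pid = t2.pid AND t1.region = t2.region. A NULL in a compared column never satisfies the condition.
- t1 (pid=7, region=BQ) has no partner → padded with NULL.
- t1 (pid=9, region=NU) has no partner → padded with NULL.
- t1 (pid=4, region=BQ) has no partner → padded with NULL.
- t1 (pid=5, region=BQ) pairs with 1 row(s) of t2.
- t1 (pid=NULL, region=BQ) has no partner → padded with NULL.
- t1 (pid=8, region=NU) has no partner → padded with NULL.
- t1 (pid=4, region=BQ) has no partner → padded with NULL.
Total: 1 matched + 6 padded = 7 rows.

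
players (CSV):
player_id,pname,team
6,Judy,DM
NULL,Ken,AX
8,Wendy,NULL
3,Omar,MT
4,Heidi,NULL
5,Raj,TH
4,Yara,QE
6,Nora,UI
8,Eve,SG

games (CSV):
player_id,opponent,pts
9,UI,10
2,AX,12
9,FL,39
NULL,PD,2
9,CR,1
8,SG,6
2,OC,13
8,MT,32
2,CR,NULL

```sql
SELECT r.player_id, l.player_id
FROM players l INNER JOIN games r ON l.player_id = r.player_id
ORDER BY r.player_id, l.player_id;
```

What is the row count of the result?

INNER JOIN keeps only pairs where the ON condition holds.
Matching on l.player_id = r.player_id. A NULL in a compared column never satisfies the condition.
Matched pairs: 4.
Total: 4 rows.

4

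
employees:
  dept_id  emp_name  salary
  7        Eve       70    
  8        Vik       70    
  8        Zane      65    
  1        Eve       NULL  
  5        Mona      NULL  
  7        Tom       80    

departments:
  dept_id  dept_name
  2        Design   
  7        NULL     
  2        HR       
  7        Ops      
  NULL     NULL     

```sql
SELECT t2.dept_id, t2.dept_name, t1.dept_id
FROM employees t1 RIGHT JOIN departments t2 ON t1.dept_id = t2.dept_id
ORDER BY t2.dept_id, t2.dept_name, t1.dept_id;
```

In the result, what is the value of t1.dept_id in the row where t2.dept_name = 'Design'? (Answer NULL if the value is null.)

RIGHT JOIN keeps every row from `departments`; unmatched rows get NULL for `employees`'s columns.
Matching on t1.dept_id = t2.dept_id. A NULL in a compared column never satisfies the condition.
- t1[0] dept_id=7 → 2 match(es) in t2 → 2 row(s).
- t1[1] dept_id=8 → no match.
- t1[2] dept_id=8 → no match.
- t1[3] dept_id=1 → no match.
- t1[4] dept_id=5 → no match.
- t1[5] dept_id=7 → 2 match(es) in t2 → 2 row(s).
- plus 3 unmatched t2 row(s), each kept with NULL t1 columns.

NULL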